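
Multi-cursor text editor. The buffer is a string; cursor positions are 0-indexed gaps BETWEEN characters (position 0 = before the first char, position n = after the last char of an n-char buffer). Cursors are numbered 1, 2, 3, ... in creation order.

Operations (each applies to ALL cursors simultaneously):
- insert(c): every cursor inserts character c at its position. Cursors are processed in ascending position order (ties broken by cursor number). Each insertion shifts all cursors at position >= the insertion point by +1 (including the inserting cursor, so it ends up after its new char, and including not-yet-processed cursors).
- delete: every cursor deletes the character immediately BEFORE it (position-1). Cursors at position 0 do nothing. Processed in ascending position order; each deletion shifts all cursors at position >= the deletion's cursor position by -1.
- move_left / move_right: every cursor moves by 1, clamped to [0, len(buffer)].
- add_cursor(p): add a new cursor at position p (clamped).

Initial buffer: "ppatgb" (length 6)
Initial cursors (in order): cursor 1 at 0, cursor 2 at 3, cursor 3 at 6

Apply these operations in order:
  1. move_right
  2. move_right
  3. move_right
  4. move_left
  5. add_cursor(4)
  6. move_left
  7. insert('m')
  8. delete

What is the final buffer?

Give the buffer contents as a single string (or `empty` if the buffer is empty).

After op 1 (move_right): buffer="ppatgb" (len 6), cursors c1@1 c2@4 c3@6, authorship ......
After op 2 (move_right): buffer="ppatgb" (len 6), cursors c1@2 c2@5 c3@6, authorship ......
After op 3 (move_right): buffer="ppatgb" (len 6), cursors c1@3 c2@6 c3@6, authorship ......
After op 4 (move_left): buffer="ppatgb" (len 6), cursors c1@2 c2@5 c3@5, authorship ......
After op 5 (add_cursor(4)): buffer="ppatgb" (len 6), cursors c1@2 c4@4 c2@5 c3@5, authorship ......
After op 6 (move_left): buffer="ppatgb" (len 6), cursors c1@1 c4@3 c2@4 c3@4, authorship ......
After op 7 (insert('m')): buffer="pmpamtmmgb" (len 10), cursors c1@2 c4@5 c2@8 c3@8, authorship .1..4.23..
After op 8 (delete): buffer="ppatgb" (len 6), cursors c1@1 c4@3 c2@4 c3@4, authorship ......

Answer: ppatgb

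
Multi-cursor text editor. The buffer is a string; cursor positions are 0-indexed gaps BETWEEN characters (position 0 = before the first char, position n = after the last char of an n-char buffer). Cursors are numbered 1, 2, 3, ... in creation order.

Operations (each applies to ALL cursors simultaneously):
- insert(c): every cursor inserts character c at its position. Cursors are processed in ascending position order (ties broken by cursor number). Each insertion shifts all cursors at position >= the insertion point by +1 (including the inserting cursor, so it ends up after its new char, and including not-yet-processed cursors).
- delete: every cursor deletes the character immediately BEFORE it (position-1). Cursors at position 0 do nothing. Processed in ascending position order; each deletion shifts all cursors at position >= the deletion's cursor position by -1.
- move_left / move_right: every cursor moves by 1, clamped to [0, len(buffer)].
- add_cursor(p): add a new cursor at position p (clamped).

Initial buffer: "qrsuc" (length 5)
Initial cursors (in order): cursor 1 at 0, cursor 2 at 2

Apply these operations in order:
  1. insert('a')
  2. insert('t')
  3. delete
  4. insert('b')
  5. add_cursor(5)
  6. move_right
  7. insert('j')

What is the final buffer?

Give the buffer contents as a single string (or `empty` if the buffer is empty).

After op 1 (insert('a')): buffer="aqrasuc" (len 7), cursors c1@1 c2@4, authorship 1..2...
After op 2 (insert('t')): buffer="atqratsuc" (len 9), cursors c1@2 c2@6, authorship 11..22...
After op 3 (delete): buffer="aqrasuc" (len 7), cursors c1@1 c2@4, authorship 1..2...
After op 4 (insert('b')): buffer="abqrabsuc" (len 9), cursors c1@2 c2@6, authorship 11..22...
After op 5 (add_cursor(5)): buffer="abqrabsuc" (len 9), cursors c1@2 c3@5 c2@6, authorship 11..22...
After op 6 (move_right): buffer="abqrabsuc" (len 9), cursors c1@3 c3@6 c2@7, authorship 11..22...
After op 7 (insert('j')): buffer="abqjrabjsjuc" (len 12), cursors c1@4 c3@8 c2@10, authorship 11.1.223.2..

Answer: abqjrabjsjuc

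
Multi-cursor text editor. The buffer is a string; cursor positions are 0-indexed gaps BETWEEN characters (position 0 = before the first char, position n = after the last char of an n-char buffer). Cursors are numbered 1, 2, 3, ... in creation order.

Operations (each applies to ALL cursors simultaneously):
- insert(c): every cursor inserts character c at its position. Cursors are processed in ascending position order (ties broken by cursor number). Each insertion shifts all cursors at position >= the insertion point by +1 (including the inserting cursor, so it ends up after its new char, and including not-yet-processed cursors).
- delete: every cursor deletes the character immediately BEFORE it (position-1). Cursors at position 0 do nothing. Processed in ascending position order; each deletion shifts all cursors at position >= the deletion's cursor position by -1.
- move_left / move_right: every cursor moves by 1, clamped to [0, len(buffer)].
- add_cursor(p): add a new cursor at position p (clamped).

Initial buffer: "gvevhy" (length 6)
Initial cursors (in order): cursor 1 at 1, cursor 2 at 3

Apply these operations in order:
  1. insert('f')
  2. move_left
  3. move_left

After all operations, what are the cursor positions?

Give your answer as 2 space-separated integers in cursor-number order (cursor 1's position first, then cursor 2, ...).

Answer: 0 3

Derivation:
After op 1 (insert('f')): buffer="gfvefvhy" (len 8), cursors c1@2 c2@5, authorship .1..2...
After op 2 (move_left): buffer="gfvefvhy" (len 8), cursors c1@1 c2@4, authorship .1..2...
After op 3 (move_left): buffer="gfvefvhy" (len 8), cursors c1@0 c2@3, authorship .1..2...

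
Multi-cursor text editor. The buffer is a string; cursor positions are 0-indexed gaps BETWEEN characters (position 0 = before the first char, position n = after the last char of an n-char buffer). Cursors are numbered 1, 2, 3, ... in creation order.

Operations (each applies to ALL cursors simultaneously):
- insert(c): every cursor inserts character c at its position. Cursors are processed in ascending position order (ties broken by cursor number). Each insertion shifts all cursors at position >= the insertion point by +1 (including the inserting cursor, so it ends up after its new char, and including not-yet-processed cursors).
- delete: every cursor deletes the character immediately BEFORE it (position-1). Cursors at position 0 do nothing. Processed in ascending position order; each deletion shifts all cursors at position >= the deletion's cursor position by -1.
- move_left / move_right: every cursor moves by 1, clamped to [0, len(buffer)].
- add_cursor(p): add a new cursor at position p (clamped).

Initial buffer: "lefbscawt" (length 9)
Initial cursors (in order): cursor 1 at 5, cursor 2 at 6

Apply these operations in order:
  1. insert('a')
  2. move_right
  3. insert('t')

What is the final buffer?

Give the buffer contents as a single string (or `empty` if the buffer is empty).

Answer: lefbsactaatwt

Derivation:
After op 1 (insert('a')): buffer="lefbsacaawt" (len 11), cursors c1@6 c2@8, authorship .....1.2...
After op 2 (move_right): buffer="lefbsacaawt" (len 11), cursors c1@7 c2@9, authorship .....1.2...
After op 3 (insert('t')): buffer="lefbsactaatwt" (len 13), cursors c1@8 c2@11, authorship .....1.12.2..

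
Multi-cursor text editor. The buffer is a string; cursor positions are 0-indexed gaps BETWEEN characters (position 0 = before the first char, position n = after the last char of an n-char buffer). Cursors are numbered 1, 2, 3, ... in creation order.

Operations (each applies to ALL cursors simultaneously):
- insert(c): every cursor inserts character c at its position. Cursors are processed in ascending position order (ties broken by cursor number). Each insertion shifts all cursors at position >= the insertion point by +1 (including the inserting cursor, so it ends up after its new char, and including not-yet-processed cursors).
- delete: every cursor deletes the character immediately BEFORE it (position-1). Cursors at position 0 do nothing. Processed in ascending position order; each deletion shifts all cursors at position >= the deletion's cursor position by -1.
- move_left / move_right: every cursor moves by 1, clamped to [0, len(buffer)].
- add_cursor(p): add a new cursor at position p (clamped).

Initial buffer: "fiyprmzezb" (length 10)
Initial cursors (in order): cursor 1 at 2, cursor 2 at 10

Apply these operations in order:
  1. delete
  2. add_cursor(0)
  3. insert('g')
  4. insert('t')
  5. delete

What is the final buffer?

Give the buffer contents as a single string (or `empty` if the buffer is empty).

Answer: gfgyprmzezg

Derivation:
After op 1 (delete): buffer="fyprmzez" (len 8), cursors c1@1 c2@8, authorship ........
After op 2 (add_cursor(0)): buffer="fyprmzez" (len 8), cursors c3@0 c1@1 c2@8, authorship ........
After op 3 (insert('g')): buffer="gfgyprmzezg" (len 11), cursors c3@1 c1@3 c2@11, authorship 3.1.......2
After op 4 (insert('t')): buffer="gtfgtyprmzezgt" (len 14), cursors c3@2 c1@5 c2@14, authorship 33.11.......22
After op 5 (delete): buffer="gfgyprmzezg" (len 11), cursors c3@1 c1@3 c2@11, authorship 3.1.......2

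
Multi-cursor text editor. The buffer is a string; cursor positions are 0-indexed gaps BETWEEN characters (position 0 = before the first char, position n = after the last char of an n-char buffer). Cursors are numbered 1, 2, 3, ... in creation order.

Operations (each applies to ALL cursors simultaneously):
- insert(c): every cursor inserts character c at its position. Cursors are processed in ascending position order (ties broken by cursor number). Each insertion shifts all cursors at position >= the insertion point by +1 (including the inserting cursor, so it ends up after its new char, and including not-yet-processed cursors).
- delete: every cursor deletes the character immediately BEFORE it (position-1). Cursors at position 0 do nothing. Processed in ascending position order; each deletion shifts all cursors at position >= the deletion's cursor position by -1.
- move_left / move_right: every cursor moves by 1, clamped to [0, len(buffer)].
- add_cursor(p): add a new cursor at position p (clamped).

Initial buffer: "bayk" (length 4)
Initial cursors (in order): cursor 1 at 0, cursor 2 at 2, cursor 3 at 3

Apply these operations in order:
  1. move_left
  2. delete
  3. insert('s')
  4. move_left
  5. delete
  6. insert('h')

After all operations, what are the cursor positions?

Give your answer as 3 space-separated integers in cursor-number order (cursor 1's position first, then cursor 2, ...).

Answer: 3 3 3

Derivation:
After op 1 (move_left): buffer="bayk" (len 4), cursors c1@0 c2@1 c3@2, authorship ....
After op 2 (delete): buffer="yk" (len 2), cursors c1@0 c2@0 c3@0, authorship ..
After op 3 (insert('s')): buffer="sssyk" (len 5), cursors c1@3 c2@3 c3@3, authorship 123..
After op 4 (move_left): buffer="sssyk" (len 5), cursors c1@2 c2@2 c3@2, authorship 123..
After op 5 (delete): buffer="syk" (len 3), cursors c1@0 c2@0 c3@0, authorship 3..
After op 6 (insert('h')): buffer="hhhsyk" (len 6), cursors c1@3 c2@3 c3@3, authorship 1233..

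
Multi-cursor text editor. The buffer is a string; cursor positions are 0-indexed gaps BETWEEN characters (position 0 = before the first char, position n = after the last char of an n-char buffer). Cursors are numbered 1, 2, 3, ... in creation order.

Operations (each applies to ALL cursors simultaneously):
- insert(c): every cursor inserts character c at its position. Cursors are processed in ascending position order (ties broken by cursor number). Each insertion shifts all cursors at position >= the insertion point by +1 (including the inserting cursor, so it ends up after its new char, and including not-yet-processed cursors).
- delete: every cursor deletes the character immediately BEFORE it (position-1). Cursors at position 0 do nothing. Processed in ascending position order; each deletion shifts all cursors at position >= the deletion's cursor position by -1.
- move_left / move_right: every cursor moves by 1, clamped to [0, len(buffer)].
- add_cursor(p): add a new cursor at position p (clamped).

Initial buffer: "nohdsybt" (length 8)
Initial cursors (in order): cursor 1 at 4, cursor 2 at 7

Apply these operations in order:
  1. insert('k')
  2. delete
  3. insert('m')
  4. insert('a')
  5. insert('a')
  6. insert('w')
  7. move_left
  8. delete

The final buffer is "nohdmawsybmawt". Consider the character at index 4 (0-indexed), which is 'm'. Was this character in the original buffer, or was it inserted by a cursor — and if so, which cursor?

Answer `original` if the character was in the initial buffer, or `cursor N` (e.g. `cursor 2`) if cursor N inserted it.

Answer: cursor 1

Derivation:
After op 1 (insert('k')): buffer="nohdksybkt" (len 10), cursors c1@5 c2@9, authorship ....1...2.
After op 2 (delete): buffer="nohdsybt" (len 8), cursors c1@4 c2@7, authorship ........
After op 3 (insert('m')): buffer="nohdmsybmt" (len 10), cursors c1@5 c2@9, authorship ....1...2.
After op 4 (insert('a')): buffer="nohdmasybmat" (len 12), cursors c1@6 c2@11, authorship ....11...22.
After op 5 (insert('a')): buffer="nohdmaasybmaat" (len 14), cursors c1@7 c2@13, authorship ....111...222.
After op 6 (insert('w')): buffer="nohdmaawsybmaawt" (len 16), cursors c1@8 c2@15, authorship ....1111...2222.
After op 7 (move_left): buffer="nohdmaawsybmaawt" (len 16), cursors c1@7 c2@14, authorship ....1111...2222.
After op 8 (delete): buffer="nohdmawsybmawt" (len 14), cursors c1@6 c2@12, authorship ....111...222.
Authorship (.=original, N=cursor N): . . . . 1 1 1 . . . 2 2 2 .
Index 4: author = 1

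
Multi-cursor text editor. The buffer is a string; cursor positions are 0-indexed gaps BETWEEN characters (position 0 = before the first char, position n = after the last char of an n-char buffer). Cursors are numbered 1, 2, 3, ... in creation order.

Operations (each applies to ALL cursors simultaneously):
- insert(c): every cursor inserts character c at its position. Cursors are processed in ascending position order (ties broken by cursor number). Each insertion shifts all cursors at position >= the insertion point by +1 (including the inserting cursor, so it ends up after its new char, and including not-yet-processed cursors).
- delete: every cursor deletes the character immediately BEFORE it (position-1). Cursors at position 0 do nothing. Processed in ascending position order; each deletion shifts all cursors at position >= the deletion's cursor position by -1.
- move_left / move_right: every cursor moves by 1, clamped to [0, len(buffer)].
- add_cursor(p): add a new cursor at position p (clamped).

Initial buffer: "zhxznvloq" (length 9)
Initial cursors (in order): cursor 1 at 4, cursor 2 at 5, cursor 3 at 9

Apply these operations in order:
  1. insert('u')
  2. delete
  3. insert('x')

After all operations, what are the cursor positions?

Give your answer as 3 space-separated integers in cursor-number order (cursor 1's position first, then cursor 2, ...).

Answer: 5 7 12

Derivation:
After op 1 (insert('u')): buffer="zhxzunuvloqu" (len 12), cursors c1@5 c2@7 c3@12, authorship ....1.2....3
After op 2 (delete): buffer="zhxznvloq" (len 9), cursors c1@4 c2@5 c3@9, authorship .........
After op 3 (insert('x')): buffer="zhxzxnxvloqx" (len 12), cursors c1@5 c2@7 c3@12, authorship ....1.2....3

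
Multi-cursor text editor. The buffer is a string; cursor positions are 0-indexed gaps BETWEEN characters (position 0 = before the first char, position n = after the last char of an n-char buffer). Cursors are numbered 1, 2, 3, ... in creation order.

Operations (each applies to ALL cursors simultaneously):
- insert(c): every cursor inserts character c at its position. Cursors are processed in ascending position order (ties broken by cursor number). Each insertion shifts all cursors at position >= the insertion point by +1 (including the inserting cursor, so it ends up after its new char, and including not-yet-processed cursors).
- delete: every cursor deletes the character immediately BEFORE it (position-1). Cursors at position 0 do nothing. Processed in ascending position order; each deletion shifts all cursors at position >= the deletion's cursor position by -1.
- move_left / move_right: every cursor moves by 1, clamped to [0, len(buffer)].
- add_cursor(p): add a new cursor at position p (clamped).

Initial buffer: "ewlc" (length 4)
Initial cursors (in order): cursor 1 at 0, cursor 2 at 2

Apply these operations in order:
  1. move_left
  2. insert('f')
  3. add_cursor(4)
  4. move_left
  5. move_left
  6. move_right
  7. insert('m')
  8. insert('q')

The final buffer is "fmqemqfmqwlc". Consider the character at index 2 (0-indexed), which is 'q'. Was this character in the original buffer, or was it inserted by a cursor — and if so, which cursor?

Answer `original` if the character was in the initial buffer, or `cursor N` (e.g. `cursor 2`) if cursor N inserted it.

Answer: cursor 1

Derivation:
After op 1 (move_left): buffer="ewlc" (len 4), cursors c1@0 c2@1, authorship ....
After op 2 (insert('f')): buffer="fefwlc" (len 6), cursors c1@1 c2@3, authorship 1.2...
After op 3 (add_cursor(4)): buffer="fefwlc" (len 6), cursors c1@1 c2@3 c3@4, authorship 1.2...
After op 4 (move_left): buffer="fefwlc" (len 6), cursors c1@0 c2@2 c3@3, authorship 1.2...
After op 5 (move_left): buffer="fefwlc" (len 6), cursors c1@0 c2@1 c3@2, authorship 1.2...
After op 6 (move_right): buffer="fefwlc" (len 6), cursors c1@1 c2@2 c3@3, authorship 1.2...
After op 7 (insert('m')): buffer="fmemfmwlc" (len 9), cursors c1@2 c2@4 c3@6, authorship 11.223...
After op 8 (insert('q')): buffer="fmqemqfmqwlc" (len 12), cursors c1@3 c2@6 c3@9, authorship 111.22233...
Authorship (.=original, N=cursor N): 1 1 1 . 2 2 2 3 3 . . .
Index 2: author = 1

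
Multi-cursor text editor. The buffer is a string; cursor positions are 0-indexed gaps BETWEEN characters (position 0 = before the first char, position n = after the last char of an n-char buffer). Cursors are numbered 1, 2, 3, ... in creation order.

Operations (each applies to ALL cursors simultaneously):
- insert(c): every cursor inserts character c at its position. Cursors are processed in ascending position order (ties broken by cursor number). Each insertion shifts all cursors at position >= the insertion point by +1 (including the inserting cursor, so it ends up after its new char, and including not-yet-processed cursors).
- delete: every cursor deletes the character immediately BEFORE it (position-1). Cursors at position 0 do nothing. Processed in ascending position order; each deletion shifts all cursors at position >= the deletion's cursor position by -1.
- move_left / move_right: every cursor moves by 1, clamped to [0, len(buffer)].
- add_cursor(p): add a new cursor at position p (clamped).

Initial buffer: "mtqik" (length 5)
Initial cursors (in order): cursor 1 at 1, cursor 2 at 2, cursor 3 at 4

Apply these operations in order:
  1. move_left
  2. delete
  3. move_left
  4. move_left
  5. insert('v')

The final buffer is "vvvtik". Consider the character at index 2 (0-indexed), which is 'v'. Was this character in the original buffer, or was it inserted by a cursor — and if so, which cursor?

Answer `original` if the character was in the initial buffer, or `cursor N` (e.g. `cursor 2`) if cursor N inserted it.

Answer: cursor 3

Derivation:
After op 1 (move_left): buffer="mtqik" (len 5), cursors c1@0 c2@1 c3@3, authorship .....
After op 2 (delete): buffer="tik" (len 3), cursors c1@0 c2@0 c3@1, authorship ...
After op 3 (move_left): buffer="tik" (len 3), cursors c1@0 c2@0 c3@0, authorship ...
After op 4 (move_left): buffer="tik" (len 3), cursors c1@0 c2@0 c3@0, authorship ...
After op 5 (insert('v')): buffer="vvvtik" (len 6), cursors c1@3 c2@3 c3@3, authorship 123...
Authorship (.=original, N=cursor N): 1 2 3 . . .
Index 2: author = 3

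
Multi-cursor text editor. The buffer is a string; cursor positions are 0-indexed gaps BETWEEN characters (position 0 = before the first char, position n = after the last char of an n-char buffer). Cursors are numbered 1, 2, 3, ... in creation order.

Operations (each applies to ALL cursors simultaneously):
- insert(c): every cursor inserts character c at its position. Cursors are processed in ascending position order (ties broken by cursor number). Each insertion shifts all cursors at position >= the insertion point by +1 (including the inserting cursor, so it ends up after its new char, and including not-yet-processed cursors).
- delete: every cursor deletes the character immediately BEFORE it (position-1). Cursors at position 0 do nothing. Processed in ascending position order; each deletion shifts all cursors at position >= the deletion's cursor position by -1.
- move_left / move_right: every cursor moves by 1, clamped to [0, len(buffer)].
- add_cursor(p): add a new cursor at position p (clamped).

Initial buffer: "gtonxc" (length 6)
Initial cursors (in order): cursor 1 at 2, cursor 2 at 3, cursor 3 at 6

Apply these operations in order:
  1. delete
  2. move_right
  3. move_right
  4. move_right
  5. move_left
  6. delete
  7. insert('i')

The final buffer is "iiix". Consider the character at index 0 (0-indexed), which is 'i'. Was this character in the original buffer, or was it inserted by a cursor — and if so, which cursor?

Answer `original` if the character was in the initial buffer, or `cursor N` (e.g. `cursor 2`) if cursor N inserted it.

Answer: cursor 1

Derivation:
After op 1 (delete): buffer="gnx" (len 3), cursors c1@1 c2@1 c3@3, authorship ...
After op 2 (move_right): buffer="gnx" (len 3), cursors c1@2 c2@2 c3@3, authorship ...
After op 3 (move_right): buffer="gnx" (len 3), cursors c1@3 c2@3 c3@3, authorship ...
After op 4 (move_right): buffer="gnx" (len 3), cursors c1@3 c2@3 c3@3, authorship ...
After op 5 (move_left): buffer="gnx" (len 3), cursors c1@2 c2@2 c3@2, authorship ...
After op 6 (delete): buffer="x" (len 1), cursors c1@0 c2@0 c3@0, authorship .
After op 7 (insert('i')): buffer="iiix" (len 4), cursors c1@3 c2@3 c3@3, authorship 123.
Authorship (.=original, N=cursor N): 1 2 3 .
Index 0: author = 1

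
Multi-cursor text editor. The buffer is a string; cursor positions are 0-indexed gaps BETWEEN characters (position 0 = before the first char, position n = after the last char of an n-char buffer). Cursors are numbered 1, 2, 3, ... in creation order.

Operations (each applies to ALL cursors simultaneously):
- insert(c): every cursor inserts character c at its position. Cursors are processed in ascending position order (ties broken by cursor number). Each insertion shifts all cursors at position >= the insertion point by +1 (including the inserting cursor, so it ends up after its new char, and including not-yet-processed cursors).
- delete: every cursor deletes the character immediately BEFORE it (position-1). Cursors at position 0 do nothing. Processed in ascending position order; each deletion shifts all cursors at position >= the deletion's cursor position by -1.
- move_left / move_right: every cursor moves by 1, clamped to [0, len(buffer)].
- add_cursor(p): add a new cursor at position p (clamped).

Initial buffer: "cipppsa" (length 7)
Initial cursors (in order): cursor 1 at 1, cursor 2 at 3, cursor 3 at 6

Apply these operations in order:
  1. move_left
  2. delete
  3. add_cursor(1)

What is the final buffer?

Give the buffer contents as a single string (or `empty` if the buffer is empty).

After op 1 (move_left): buffer="cipppsa" (len 7), cursors c1@0 c2@2 c3@5, authorship .......
After op 2 (delete): buffer="cppsa" (len 5), cursors c1@0 c2@1 c3@3, authorship .....
After op 3 (add_cursor(1)): buffer="cppsa" (len 5), cursors c1@0 c2@1 c4@1 c3@3, authorship .....

Answer: cppsa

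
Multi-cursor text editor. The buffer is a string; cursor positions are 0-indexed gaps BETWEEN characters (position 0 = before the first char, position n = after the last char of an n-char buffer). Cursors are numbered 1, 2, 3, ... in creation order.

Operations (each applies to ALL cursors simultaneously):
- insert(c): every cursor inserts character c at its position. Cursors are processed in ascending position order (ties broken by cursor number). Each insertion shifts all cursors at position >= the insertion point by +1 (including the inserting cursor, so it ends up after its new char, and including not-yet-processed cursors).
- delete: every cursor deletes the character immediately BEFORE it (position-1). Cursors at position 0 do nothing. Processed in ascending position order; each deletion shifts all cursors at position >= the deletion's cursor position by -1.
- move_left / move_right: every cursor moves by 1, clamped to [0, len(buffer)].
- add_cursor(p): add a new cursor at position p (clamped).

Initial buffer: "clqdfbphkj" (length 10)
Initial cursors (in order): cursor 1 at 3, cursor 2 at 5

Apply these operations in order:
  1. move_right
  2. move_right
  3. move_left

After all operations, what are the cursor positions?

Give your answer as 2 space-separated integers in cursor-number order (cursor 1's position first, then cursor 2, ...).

Answer: 4 6

Derivation:
After op 1 (move_right): buffer="clqdfbphkj" (len 10), cursors c1@4 c2@6, authorship ..........
After op 2 (move_right): buffer="clqdfbphkj" (len 10), cursors c1@5 c2@7, authorship ..........
After op 3 (move_left): buffer="clqdfbphkj" (len 10), cursors c1@4 c2@6, authorship ..........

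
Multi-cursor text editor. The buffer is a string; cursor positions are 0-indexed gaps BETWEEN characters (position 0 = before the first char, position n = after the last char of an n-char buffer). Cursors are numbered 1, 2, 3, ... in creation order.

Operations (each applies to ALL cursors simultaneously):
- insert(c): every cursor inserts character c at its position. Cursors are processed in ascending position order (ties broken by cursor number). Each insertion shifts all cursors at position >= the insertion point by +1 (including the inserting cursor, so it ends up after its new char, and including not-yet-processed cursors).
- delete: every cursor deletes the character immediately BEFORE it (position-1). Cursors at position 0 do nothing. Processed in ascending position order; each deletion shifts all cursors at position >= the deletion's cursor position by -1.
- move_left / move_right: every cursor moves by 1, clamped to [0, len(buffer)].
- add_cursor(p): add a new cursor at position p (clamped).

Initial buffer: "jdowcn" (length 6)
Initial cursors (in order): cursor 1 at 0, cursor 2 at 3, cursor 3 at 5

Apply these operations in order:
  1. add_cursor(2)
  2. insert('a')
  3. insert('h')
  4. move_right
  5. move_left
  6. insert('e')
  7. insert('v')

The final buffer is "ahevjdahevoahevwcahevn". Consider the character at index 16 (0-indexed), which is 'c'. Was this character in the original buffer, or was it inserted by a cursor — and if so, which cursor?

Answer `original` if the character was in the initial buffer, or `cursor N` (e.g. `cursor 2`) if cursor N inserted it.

After op 1 (add_cursor(2)): buffer="jdowcn" (len 6), cursors c1@0 c4@2 c2@3 c3@5, authorship ......
After op 2 (insert('a')): buffer="ajdaoawcan" (len 10), cursors c1@1 c4@4 c2@6 c3@9, authorship 1..4.2..3.
After op 3 (insert('h')): buffer="ahjdahoahwcahn" (len 14), cursors c1@2 c4@6 c2@9 c3@13, authorship 11..44.22..33.
After op 4 (move_right): buffer="ahjdahoahwcahn" (len 14), cursors c1@3 c4@7 c2@10 c3@14, authorship 11..44.22..33.
After op 5 (move_left): buffer="ahjdahoahwcahn" (len 14), cursors c1@2 c4@6 c2@9 c3@13, authorship 11..44.22..33.
After op 6 (insert('e')): buffer="ahejdaheoahewcahen" (len 18), cursors c1@3 c4@8 c2@12 c3@17, authorship 111..444.222..333.
After op 7 (insert('v')): buffer="ahevjdahevoahevwcahevn" (len 22), cursors c1@4 c4@10 c2@15 c3@21, authorship 1111..4444.2222..3333.
Authorship (.=original, N=cursor N): 1 1 1 1 . . 4 4 4 4 . 2 2 2 2 . . 3 3 3 3 .
Index 16: author = original

Answer: original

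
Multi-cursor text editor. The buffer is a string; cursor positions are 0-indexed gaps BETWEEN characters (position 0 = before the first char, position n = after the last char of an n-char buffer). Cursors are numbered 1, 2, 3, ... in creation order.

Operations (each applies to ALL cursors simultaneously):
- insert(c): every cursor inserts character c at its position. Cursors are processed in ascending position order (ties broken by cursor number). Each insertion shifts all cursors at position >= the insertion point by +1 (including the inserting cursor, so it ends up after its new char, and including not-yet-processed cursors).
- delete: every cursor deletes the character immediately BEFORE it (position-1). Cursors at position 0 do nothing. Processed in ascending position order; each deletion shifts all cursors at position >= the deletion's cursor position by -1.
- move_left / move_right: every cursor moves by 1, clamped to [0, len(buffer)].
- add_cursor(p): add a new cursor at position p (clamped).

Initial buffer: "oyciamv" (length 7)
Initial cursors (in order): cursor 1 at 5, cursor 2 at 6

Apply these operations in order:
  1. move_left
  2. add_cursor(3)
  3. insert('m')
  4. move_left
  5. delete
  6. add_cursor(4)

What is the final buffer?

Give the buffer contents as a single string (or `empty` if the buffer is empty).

Answer: oymmmmv

Derivation:
After op 1 (move_left): buffer="oyciamv" (len 7), cursors c1@4 c2@5, authorship .......
After op 2 (add_cursor(3)): buffer="oyciamv" (len 7), cursors c3@3 c1@4 c2@5, authorship .......
After op 3 (insert('m')): buffer="oycmimammv" (len 10), cursors c3@4 c1@6 c2@8, authorship ...3.1.2..
After op 4 (move_left): buffer="oycmimammv" (len 10), cursors c3@3 c1@5 c2@7, authorship ...3.1.2..
After op 5 (delete): buffer="oymmmmv" (len 7), cursors c3@2 c1@3 c2@4, authorship ..312..
After op 6 (add_cursor(4)): buffer="oymmmmv" (len 7), cursors c3@2 c1@3 c2@4 c4@4, authorship ..312..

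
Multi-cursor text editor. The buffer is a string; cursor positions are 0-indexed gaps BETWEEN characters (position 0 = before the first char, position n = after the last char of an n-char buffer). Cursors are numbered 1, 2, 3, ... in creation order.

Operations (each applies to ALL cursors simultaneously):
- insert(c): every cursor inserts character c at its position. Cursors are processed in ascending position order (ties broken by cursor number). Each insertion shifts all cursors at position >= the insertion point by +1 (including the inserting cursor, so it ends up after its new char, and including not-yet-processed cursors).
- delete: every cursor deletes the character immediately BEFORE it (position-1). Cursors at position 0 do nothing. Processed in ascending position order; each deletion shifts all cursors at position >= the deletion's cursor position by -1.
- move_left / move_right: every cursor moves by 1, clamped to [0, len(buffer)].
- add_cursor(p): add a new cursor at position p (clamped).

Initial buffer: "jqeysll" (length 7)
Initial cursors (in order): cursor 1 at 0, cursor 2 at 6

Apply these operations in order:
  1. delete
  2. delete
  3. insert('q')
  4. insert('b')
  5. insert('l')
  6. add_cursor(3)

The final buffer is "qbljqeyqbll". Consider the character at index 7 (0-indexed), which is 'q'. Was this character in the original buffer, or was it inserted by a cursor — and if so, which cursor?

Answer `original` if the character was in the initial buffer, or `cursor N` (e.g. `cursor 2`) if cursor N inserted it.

Answer: cursor 2

Derivation:
After op 1 (delete): buffer="jqeysl" (len 6), cursors c1@0 c2@5, authorship ......
After op 2 (delete): buffer="jqeyl" (len 5), cursors c1@0 c2@4, authorship .....
After op 3 (insert('q')): buffer="qjqeyql" (len 7), cursors c1@1 c2@6, authorship 1....2.
After op 4 (insert('b')): buffer="qbjqeyqbl" (len 9), cursors c1@2 c2@8, authorship 11....22.
After op 5 (insert('l')): buffer="qbljqeyqbll" (len 11), cursors c1@3 c2@10, authorship 111....222.
After op 6 (add_cursor(3)): buffer="qbljqeyqbll" (len 11), cursors c1@3 c3@3 c2@10, authorship 111....222.
Authorship (.=original, N=cursor N): 1 1 1 . . . . 2 2 2 .
Index 7: author = 2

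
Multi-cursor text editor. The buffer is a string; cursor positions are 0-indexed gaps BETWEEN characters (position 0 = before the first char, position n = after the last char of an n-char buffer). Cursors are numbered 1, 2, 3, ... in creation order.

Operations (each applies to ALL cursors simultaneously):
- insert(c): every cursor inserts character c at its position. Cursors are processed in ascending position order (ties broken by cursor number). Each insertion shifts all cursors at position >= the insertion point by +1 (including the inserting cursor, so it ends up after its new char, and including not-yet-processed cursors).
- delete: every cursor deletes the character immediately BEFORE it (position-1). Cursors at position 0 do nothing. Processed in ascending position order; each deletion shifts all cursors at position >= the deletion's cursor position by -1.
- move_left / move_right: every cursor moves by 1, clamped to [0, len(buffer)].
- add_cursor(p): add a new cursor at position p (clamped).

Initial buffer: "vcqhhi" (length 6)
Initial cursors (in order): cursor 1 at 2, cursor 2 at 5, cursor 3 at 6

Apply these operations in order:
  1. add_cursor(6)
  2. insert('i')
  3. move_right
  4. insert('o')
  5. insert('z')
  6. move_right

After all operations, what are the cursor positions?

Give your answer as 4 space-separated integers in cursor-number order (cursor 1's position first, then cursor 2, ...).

Answer: 7 13 18 18

Derivation:
After op 1 (add_cursor(6)): buffer="vcqhhi" (len 6), cursors c1@2 c2@5 c3@6 c4@6, authorship ......
After op 2 (insert('i')): buffer="vciqhhiiii" (len 10), cursors c1@3 c2@7 c3@10 c4@10, authorship ..1...2.34
After op 3 (move_right): buffer="vciqhhiiii" (len 10), cursors c1@4 c2@8 c3@10 c4@10, authorship ..1...2.34
After op 4 (insert('o')): buffer="vciqohhiioiioo" (len 14), cursors c1@5 c2@10 c3@14 c4@14, authorship ..1.1..2.23434
After op 5 (insert('z')): buffer="vciqozhhiioziioozz" (len 18), cursors c1@6 c2@12 c3@18 c4@18, authorship ..1.11..2.22343434
After op 6 (move_right): buffer="vciqozhhiioziioozz" (len 18), cursors c1@7 c2@13 c3@18 c4@18, authorship ..1.11..2.22343434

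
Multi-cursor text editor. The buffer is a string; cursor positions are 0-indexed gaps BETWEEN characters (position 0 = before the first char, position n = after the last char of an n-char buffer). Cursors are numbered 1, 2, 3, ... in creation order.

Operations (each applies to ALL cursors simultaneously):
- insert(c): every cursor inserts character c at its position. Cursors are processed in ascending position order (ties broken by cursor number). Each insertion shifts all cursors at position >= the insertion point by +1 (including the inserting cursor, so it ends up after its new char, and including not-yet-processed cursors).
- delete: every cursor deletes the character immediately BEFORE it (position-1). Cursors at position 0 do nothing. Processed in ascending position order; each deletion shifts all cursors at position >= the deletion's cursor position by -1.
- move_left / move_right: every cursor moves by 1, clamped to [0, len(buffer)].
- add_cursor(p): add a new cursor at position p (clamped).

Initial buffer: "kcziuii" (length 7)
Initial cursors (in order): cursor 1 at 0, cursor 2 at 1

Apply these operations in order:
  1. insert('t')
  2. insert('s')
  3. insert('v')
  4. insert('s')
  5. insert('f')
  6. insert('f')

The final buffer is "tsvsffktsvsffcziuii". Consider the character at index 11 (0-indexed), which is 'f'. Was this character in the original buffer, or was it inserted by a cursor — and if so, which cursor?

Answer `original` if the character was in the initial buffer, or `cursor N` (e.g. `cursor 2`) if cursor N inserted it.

After op 1 (insert('t')): buffer="tktcziuii" (len 9), cursors c1@1 c2@3, authorship 1.2......
After op 2 (insert('s')): buffer="tsktscziuii" (len 11), cursors c1@2 c2@5, authorship 11.22......
After op 3 (insert('v')): buffer="tsvktsvcziuii" (len 13), cursors c1@3 c2@7, authorship 111.222......
After op 4 (insert('s')): buffer="tsvsktsvscziuii" (len 15), cursors c1@4 c2@9, authorship 1111.2222......
After op 5 (insert('f')): buffer="tsvsfktsvsfcziuii" (len 17), cursors c1@5 c2@11, authorship 11111.22222......
After op 6 (insert('f')): buffer="tsvsffktsvsffcziuii" (len 19), cursors c1@6 c2@13, authorship 111111.222222......
Authorship (.=original, N=cursor N): 1 1 1 1 1 1 . 2 2 2 2 2 2 . . . . . .
Index 11: author = 2

Answer: cursor 2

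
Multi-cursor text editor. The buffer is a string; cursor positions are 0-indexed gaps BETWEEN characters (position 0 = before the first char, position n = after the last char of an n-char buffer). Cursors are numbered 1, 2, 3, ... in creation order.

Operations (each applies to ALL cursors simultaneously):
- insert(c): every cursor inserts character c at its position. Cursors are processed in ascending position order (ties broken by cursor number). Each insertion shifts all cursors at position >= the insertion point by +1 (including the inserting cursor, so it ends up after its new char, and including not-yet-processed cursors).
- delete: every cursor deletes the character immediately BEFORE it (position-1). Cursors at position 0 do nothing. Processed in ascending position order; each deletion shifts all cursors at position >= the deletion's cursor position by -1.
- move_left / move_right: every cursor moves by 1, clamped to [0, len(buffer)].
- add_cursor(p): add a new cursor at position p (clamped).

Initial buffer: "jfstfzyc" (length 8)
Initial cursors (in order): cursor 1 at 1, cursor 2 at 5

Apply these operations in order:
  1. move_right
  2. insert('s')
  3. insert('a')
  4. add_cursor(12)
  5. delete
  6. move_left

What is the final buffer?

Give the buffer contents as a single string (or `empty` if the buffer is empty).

After op 1 (move_right): buffer="jfstfzyc" (len 8), cursors c1@2 c2@6, authorship ........
After op 2 (insert('s')): buffer="jfsstfzsyc" (len 10), cursors c1@3 c2@8, authorship ..1....2..
After op 3 (insert('a')): buffer="jfsastfzsayc" (len 12), cursors c1@4 c2@10, authorship ..11....22..
After op 4 (add_cursor(12)): buffer="jfsastfzsayc" (len 12), cursors c1@4 c2@10 c3@12, authorship ..11....22..
After op 5 (delete): buffer="jfsstfzsy" (len 9), cursors c1@3 c2@8 c3@9, authorship ..1....2.
After op 6 (move_left): buffer="jfsstfzsy" (len 9), cursors c1@2 c2@7 c3@8, authorship ..1....2.

Answer: jfsstfzsy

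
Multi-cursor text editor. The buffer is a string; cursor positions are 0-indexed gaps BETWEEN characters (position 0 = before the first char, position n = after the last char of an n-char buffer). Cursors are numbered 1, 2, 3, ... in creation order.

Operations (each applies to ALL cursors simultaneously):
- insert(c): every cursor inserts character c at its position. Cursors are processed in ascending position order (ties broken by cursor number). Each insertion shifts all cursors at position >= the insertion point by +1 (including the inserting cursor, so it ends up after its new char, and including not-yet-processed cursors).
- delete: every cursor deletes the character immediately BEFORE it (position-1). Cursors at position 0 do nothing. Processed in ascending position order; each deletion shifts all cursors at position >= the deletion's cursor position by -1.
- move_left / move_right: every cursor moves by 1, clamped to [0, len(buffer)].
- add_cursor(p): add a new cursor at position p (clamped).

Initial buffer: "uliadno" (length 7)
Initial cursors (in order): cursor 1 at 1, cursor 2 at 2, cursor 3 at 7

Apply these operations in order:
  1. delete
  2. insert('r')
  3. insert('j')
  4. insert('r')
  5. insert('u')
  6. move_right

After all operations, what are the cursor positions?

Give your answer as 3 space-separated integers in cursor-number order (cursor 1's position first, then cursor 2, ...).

After op 1 (delete): buffer="iadn" (len 4), cursors c1@0 c2@0 c3@4, authorship ....
After op 2 (insert('r')): buffer="rriadnr" (len 7), cursors c1@2 c2@2 c3@7, authorship 12....3
After op 3 (insert('j')): buffer="rrjjiadnrj" (len 10), cursors c1@4 c2@4 c3@10, authorship 1212....33
After op 4 (insert('r')): buffer="rrjjrriadnrjr" (len 13), cursors c1@6 c2@6 c3@13, authorship 121212....333
After op 5 (insert('u')): buffer="rrjjrruuiadnrjru" (len 16), cursors c1@8 c2@8 c3@16, authorship 12121212....3333
After op 6 (move_right): buffer="rrjjrruuiadnrjru" (len 16), cursors c1@9 c2@9 c3@16, authorship 12121212....3333

Answer: 9 9 16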